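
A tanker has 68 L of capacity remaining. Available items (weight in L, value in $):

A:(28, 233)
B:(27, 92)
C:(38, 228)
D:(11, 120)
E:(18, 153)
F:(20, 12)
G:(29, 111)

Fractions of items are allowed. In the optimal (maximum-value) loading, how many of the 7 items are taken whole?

Sort by value per unit weight and fill in that order.
Order: D (120/11=10.91) > E (153/18=8.50) > A (233/28=8.32) > C (228/38=6.00) > G (111/29=3.83) > B (92/27=3.41) > F (12/20=0.60)
Fill: take D (11 @ 120) → take E (18 @ 153) → take A (28 @ 233) → take 11/38 of C → 66.00; 68/68 used.
3 item(s) taken whole; one partial (take 11/38 of C).

3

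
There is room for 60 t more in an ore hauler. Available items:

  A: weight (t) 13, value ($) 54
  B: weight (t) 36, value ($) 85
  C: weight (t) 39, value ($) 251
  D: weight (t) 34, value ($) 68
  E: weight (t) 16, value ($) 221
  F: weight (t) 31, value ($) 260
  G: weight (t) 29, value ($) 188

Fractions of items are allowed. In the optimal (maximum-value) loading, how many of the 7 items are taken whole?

Greedy by value/weight ratio, highest first.
Ratios (sorted): E 13.81, F 8.39, G 6.48, C 6.44, A 4.15, B 2.36, D 2.00
take E (16 @ 221); take F (31 @ 260); take 13/29 of G → 84.28. Capacity used 60/60.
2 item(s) taken whole; one partial (take 13/29 of G).

2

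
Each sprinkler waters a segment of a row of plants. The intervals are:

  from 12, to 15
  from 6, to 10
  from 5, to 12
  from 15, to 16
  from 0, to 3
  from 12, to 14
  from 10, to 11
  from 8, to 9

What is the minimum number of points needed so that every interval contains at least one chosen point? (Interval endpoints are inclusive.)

Sort by right endpoint; whenever an interval is uncovered, place a point at its right end.
By right end: [0,3]  [8,9]  [6,10]  [10,11]  [5,12]  [12,14]  [12,15]  [15,16]
[0,3] uncovered → point at 3; [8,9] uncovered → point at 9; [10,11] uncovered → point at 11; [12,14] uncovered → point at 14; [15,16] uncovered → point at 16.
Points: 3, 9, 11, 14, 16 (5 total).

5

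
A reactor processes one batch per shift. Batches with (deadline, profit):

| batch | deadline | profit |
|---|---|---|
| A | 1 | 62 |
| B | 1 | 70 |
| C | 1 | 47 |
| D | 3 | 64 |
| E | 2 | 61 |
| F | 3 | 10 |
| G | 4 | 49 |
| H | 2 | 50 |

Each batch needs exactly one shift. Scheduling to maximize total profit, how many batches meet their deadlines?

By profit: B(d1,70), D(d3,64), A(d1,62), E(d2,61), H(d2,50), G(d4,49), C(d1,47), F(d3,10)
B→slot 1; D→slot 3; A skipped; E→slot 2; H skipped; G→slot 4; C skipped; F skipped.
4 of 8 scheduled.

4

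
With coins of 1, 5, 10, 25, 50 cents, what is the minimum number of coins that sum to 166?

6

166 = 3×50 + 1×10 + 1×5 + 1×1
Total coins = 3 + 1 + 1 + 1 = 6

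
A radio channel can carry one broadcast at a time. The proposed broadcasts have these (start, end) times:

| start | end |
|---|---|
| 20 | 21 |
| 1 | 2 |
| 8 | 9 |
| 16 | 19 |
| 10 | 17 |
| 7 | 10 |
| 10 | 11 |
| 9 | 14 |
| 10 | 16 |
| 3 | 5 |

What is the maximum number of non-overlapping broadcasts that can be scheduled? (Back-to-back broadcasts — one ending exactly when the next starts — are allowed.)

6

Order by finish time; keep every interval that doesn't clash with the previous kept one.
Sorted by end: (1,2)  (3,5)  (8,9)  (7,10)  (10,11)  (9,14)  (10,16)  (10,17)  (16,19)  (20,21)
take (1,2); take (3,5); take (8,9); take (10,11); skip (10,16); take (16,19); take (20,21).
Selected 6 broadcasts.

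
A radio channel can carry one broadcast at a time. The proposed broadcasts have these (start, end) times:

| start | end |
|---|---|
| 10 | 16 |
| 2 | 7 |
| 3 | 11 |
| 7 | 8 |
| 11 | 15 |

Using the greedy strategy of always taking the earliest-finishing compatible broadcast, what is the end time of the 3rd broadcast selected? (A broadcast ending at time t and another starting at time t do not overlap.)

Sort by end time and greedily take each interval whose start is ≥ the last chosen end.
Sorted by end: (2,7)  (7,8)  (3,11)  (11,15)  (10,16)
take (2,7); take (7,8); take (11,15).
Selected: (2,7) (7,8) (11,15)

15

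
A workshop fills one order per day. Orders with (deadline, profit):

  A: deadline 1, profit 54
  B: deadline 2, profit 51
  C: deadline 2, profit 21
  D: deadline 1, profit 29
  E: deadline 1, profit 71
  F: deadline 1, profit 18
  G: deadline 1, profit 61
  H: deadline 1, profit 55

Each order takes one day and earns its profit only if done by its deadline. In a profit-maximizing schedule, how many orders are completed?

2

Take jobs in profit order; each goes to the latest open slot no later than its deadline.
Profit order: E=71 G=61 H=55 A=54 B=51 D=29 C=21 F=18
Assign: E→slot 1, G skipped, H skipped, A skipped, B→slot 2, D skipped, C skipped, F skipped.
Slots: [1:E] [2:B]
2 of 8 scheduled.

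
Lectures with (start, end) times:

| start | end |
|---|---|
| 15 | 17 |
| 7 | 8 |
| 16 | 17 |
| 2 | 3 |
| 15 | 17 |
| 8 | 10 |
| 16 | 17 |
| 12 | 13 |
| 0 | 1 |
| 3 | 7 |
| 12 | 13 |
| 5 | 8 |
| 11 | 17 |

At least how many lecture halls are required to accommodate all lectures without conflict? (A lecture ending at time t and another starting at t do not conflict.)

5

starts: [0, 2, 3, 5, 7, 8, 11, 12, 12, 15, 15, 16, 16]
ends:   [1, 3, 7, 8, 8, 10, 13, 13, 17, 17, 17, 17, 17]
s0→1 e1→0 s2→1 e3→0 s3→1 s5→2 e7→1 s7→2 e8→1 e8→0 s8→1 e10→0 s11→1 s12→2 s12→3 e13→2 e13→1 s15→2 s15→3 s16→4 s16→5  — peak 5.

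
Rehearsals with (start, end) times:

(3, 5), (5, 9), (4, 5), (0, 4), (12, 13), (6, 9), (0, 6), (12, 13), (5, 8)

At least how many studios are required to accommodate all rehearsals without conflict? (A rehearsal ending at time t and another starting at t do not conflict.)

The answer is the maximum number of intervals overlapping at any instant.
Events (time:±→running): 0:+→1 0:+→2 3:+→3 … peak 3.

3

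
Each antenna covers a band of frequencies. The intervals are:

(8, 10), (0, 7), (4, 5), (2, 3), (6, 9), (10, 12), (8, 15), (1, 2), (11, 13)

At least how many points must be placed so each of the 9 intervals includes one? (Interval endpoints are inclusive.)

Process intervals by earliest right end; each time one isn't hit yet, stab at its right endpoint.
By right end: [1,2]  [2,3]  [4,5]  [0,7]  [6,9]  [8,10]  [10,12]  [11,13]  [8,15]
[1,2] uncovered → point at 2; [4,5] uncovered → point at 5; [6,9] uncovered → point at 9; [10,12] uncovered → point at 12.
Points: 2, 5, 9, 12 (4 total).

4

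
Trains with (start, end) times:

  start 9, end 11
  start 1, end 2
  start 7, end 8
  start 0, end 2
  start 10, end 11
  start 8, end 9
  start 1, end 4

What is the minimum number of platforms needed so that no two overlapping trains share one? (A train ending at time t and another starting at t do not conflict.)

3

The answer is the maximum number of intervals overlapping at any instant.
starts: [0, 1, 1, 7, 8, 9, 10]
ends:   [2, 2, 4, 8, 9, 11, 11]
s0→1 s1→2 s1→3  — peak 3.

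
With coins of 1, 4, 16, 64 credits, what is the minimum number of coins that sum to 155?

8

Use the largest denomination that fits, subtract, and repeat.
155 = 2×64 + 1×16 + 2×4 + 3×1
Total coins = 2 + 1 + 2 + 3 = 8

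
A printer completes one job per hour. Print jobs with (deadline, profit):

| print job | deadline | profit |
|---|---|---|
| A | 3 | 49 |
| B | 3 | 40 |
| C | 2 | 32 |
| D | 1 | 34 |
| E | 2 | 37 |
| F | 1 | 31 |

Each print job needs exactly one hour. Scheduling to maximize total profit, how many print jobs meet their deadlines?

Take jobs in profit order; each goes to the latest open slot no later than its deadline.
By profit: A(d3,49), B(d3,40), E(d2,37), D(d1,34), C(d2,32), F(d1,31)
A→slot 3; B→slot 2; E→slot 1; D skipped; C skipped; F skipped.
3 of 6 scheduled.

3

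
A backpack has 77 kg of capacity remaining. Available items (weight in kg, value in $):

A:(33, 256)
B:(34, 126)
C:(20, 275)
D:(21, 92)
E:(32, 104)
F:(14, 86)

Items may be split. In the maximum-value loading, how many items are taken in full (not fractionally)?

Order: C (275/20=13.75) > A (256/33=7.76) > F (86/14=6.14) > D (92/21=4.38) > B (126/34=3.71) > E (104/32=3.25)
Fill: take C (20 @ 275) → take A (33 @ 256) → take F (14 @ 86) → take 10/21 of D → 43.81; 77/77 used.
3 item(s) taken whole; one partial (take 10/21 of D).

3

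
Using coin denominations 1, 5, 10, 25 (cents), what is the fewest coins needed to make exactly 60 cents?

3

60 = 2×25 + 1×10
Total coins = 2 + 1 = 3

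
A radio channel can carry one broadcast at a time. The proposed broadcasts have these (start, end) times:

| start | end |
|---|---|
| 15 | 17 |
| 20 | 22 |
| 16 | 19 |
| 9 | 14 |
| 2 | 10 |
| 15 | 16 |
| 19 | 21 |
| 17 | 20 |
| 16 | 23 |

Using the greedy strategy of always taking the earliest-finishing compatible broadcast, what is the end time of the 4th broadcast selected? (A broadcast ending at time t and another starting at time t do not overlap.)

21

Greedy by earliest finish: after sorting by end time, pick each interval compatible with the last pick.
Sorted by end: (2,10)  (9,14)  (15,16)  (15,17)  (16,19)  (17,20)  (19,21)  (20,22)  (16,23)
take (2,10); skip (9,14); take (15,16); take (16,19); skip (17,20); take (19,21).
Selected: (2,10) (15,16) (16,19) (19,21)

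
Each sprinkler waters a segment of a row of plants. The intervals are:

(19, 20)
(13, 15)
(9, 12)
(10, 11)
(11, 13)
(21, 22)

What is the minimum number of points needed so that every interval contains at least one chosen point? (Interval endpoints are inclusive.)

Process intervals by earliest right end; each time one isn't hit yet, stab at its right endpoint.
By right end: [10,11]  [9,12]  [11,13]  [13,15]  [19,20]  [21,22]
[10,11] uncovered → point at 11; [13,15] uncovered → point at 15; [19,20] uncovered → point at 20; [21,22] uncovered → point at 22.
Points: 11, 15, 20, 22 (4 total).

4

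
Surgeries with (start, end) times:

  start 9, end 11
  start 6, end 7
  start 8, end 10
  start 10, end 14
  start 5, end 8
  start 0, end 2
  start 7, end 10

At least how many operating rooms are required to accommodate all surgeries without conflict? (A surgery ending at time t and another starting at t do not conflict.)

Count concurrent intervals with a sweep; the peak is the room count.
starts: [0, 5, 6, 7, 8, 9, 10]
ends:   [2, 7, 8, 10, 10, 11, 14]
s0→1 e2→0 s5→1 s6→2 e7→1 s7→2 e8→1 s8→2 s9→3  — peak 3.

3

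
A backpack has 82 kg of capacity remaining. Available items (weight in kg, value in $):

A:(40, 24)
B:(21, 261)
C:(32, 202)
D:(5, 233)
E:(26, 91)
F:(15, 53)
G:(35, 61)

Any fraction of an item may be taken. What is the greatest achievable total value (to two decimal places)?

780.50

Greedy by value/weight ratio, highest first.
Order: D (233/5=46.60) > B (261/21=12.43) > C (202/32=6.31) > F (53/15=3.53) > E (91/26=3.50) > G (61/35=1.74) > A (24/40=0.60)
Fill: take D (5 @ 233) → take B (21 @ 261) → take C (32 @ 202) → take F (15 @ 53) → take 9/26 of E → 31.50; 82/82 used.
Total value = 780.50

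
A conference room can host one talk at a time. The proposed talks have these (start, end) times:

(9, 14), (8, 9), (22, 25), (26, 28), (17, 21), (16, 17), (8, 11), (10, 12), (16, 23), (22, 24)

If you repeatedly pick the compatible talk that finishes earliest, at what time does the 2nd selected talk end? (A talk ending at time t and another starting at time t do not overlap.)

Sorted by end: (8,9)  (8,11)  (10,12)  (9,14)  (16,17)  (17,21)  (16,23)  (22,24)  (22,25)  (26,28)
take (8,9); take (10,12); take (16,17); take (17,21); take (22,24); take (26,28).
Selected: (8,9) (10,12) (16,17) (17,21) (22,24) (26,28)

12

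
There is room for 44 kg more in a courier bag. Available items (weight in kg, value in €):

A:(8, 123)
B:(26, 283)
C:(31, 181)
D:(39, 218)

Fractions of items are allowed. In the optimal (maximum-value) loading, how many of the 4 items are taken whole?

2

Greedy by value/weight ratio, highest first.
Order: A (123/8=15.38) > B (283/26=10.88) > C (181/31=5.84) > D (218/39=5.59)
Fill: take A (8 @ 123) → take B (26 @ 283) → take 10/31 of C → 58.39; 44/44 used.
2 item(s) taken whole; one partial (take 10/31 of C).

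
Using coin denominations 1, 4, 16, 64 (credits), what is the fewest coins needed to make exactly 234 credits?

Greedy: take as many of the largest coin as possible, then repeat with the remainder.
234 = 3×64 + 2×16 + 2×4 + 2×1
Total coins = 3 + 2 + 2 + 2 = 9

9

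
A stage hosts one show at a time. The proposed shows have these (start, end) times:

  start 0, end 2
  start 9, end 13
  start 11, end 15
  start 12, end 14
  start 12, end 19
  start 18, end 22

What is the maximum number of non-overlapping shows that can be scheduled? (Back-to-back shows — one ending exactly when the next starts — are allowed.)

Greedy by earliest finish: after sorting by end time, pick each interval compatible with the last pick.
By end time: (0,2), (9,13), (12,14), (11,15), (12,19), (18,22).
Pick (0,2); next start ≥ 2 → (9,13); next start ≥ 13 → (18,22).
Selected 3 shows.

3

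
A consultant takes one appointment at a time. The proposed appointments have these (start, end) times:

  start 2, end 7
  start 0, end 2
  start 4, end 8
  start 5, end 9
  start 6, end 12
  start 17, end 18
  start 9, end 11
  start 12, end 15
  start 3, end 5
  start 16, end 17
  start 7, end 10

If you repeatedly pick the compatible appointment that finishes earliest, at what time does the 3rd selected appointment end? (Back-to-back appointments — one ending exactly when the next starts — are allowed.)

Sort by end time and greedily take each interval whose start is ≥ the last chosen end.
Sorted by end: (0,2)  (3,5)  (2,7)  (4,8)  (5,9)  (7,10)  (9,11)  (6,12)  (12,15)  (16,17)  (17,18)
take (0,2); take (3,5); take (5,9); take (9,11); take (12,15); take (16,17); take (17,18).
Selected: (0,2) (3,5) (5,9) (9,11) (12,15) (16,17) (17,18)

9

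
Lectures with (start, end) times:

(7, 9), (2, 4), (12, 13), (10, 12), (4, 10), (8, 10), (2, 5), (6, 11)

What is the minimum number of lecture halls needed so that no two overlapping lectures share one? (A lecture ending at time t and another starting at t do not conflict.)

4

starts: [2, 2, 4, 6, 7, 8, 10, 12]
ends:   [4, 5, 9, 10, 10, 11, 12, 13]
s2→1 s2→2 e4→1 s4→2 e5→1 s6→2 s7→3 s8→4  — peak 4.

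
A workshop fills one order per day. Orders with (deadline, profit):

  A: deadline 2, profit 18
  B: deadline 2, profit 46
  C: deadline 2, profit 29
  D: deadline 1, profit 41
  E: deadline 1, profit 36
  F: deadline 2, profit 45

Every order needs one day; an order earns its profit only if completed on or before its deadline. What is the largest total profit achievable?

Sort by profit descending; place each in the latest free slot ≤ its deadline.
By profit: B(d2,46), F(d2,45), D(d1,41), E(d1,36), C(d2,29), A(d2,18)
B→slot 2; F→slot 1; D skipped; E skipped; C skipped; A skipped.
Profit = 45 + 46 = 91

91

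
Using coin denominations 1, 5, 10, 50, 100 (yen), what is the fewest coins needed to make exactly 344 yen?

Use the largest denomination that fits, subtract, and repeat.
344 − 3×100→44 − 4×10→4 − 4×1→0
Total coins = 3 + 4 + 4 = 11

11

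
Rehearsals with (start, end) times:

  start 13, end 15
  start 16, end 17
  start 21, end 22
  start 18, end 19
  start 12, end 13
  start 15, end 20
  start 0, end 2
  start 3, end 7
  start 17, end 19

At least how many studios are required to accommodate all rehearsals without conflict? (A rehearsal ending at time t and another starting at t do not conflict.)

Events (time:±→running): 0:+→1 2:-→0 3:+→1 7:-→0 12:+→1 13:-→0 13:+→1 15:-→0 15:+→1 16:+→2 17:-→1 17:+→2 18:+→3 … peak 3.

3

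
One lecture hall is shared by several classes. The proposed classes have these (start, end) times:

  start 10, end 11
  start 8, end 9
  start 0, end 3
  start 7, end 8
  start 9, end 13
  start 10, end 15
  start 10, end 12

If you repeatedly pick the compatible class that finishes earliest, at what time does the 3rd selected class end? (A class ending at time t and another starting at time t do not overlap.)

Sorted by end: (0,3)  (7,8)  (8,9)  (10,11)  (10,12)  (9,13)  (10,15)
take (0,3); take (7,8); take (8,9); take (10,11); skip (9,13).
Selected: (0,3) (7,8) (8,9) (10,11)

9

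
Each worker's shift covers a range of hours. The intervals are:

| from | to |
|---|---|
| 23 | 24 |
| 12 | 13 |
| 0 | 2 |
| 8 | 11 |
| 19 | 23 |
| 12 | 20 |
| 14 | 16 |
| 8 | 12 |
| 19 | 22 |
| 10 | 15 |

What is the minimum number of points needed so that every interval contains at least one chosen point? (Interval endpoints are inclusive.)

Sort by right endpoint; whenever an interval is uncovered, place a point at its right end.
By right end: [0,2]  [8,11]  [8,12]  [12,13]  [10,15]  [14,16]  [12,20]  [19,22]  [19,23]  [23,24]
[0,2] uncovered → point at 2; [8,11] uncovered → point at 11; [12,13] uncovered → point at 13; [14,16] uncovered → point at 16; [19,22] uncovered → point at 22; [23,24] uncovered → point at 24.
Points: 2, 11, 13, 16, 22, 24 (6 total).

6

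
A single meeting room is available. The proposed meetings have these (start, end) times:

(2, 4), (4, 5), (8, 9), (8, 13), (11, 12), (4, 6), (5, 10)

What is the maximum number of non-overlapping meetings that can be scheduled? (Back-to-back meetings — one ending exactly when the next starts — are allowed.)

Sorted by end: (2,4)  (4,5)  (4,6)  (8,9)  (5,10)  (11,12)  (8,13)
take (2,4); take (4,5); skip (4,6); take (8,9); take (11,12).
Selected 4 meetings.

4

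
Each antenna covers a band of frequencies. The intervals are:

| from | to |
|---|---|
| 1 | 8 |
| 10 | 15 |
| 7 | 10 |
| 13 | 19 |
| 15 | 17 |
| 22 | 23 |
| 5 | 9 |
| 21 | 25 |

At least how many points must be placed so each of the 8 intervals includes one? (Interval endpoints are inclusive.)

By right end: [1,8]  [5,9]  [7,10]  [10,15]  [15,17]  [13,19]  [22,23]  [21,25]
[1,8] uncovered → point at 8; [10,15] uncovered → point at 15; [22,23] uncovered → point at 23.
Points: 8, 15, 23 (3 total).

3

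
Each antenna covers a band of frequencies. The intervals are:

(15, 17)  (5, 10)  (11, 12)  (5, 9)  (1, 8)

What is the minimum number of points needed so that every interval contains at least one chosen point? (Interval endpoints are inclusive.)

By right end: [1,8]  [5,9]  [5,10]  [11,12]  [15,17]
[1,8] uncovered → point at 8; [11,12] uncovered → point at 12; [15,17] uncovered → point at 17.
Points: 8, 12, 17 (3 total).

3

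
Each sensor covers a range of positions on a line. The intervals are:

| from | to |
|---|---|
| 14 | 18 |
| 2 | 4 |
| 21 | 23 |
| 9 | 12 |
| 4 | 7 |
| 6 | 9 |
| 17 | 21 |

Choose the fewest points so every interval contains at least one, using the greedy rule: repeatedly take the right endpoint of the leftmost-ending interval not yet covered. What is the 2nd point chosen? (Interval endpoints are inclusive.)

By right end: [2,4]  [4,7]  [6,9]  [9,12]  [14,18]  [17,21]  [21,23]
[2,4] uncovered → point at 4; [6,9] uncovered → point at 9; [14,18] uncovered → point at 18; [21,23] uncovered → point at 23.
Points: 4, 9, 18, 23 (4 total).

9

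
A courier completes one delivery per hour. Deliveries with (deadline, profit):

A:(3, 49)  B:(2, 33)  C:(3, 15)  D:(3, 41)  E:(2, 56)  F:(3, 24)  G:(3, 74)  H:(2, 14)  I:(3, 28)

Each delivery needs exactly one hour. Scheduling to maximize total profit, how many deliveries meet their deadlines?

3

Profit order: G=74 E=56 A=49 D=41 B=33 I=28 F=24 C=15 H=14
Assign: G→slot 3, E→slot 2, A→slot 1, D skipped, B skipped, I skipped, F skipped, C skipped, H skipped.
Slots: [1:A] [2:E] [3:G]
3 of 9 scheduled.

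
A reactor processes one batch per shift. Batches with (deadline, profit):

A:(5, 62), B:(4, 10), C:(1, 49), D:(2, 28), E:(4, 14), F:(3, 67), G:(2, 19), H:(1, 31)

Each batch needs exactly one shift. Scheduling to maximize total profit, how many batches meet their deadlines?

5

Take jobs in profit order; each goes to the latest open slot no later than its deadline.
Profit order: F=67 A=62 C=49 H=31 D=28 G=19 E=14 B=10
Assign: F→slot 3, A→slot 5, C→slot 1, H skipped, D→slot 2, G skipped, E→slot 4, B skipped.
Slots: [1:C] [2:D] [3:F] [4:E] [5:A]
5 of 8 scheduled.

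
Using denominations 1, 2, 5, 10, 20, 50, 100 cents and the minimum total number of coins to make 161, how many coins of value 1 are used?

161 = 1×100 + 1×50 + 1×10 + 1×1
Count of 1: 1

1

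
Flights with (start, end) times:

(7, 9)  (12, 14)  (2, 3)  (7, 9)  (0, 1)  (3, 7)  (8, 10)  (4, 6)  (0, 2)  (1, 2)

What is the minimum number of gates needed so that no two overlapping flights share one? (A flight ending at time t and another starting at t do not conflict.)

Count concurrent intervals with a sweep; the peak is the room count.
Events (time:±→running): 0:+→1 0:+→2 1:-→1 1:+→2 2:-→1 2:-→0 2:+→1 3:-→0 3:+→1 4:+→2 6:-→1 7:-→0 7:+→1 7:+→2 8:+→3 … peak 3.

3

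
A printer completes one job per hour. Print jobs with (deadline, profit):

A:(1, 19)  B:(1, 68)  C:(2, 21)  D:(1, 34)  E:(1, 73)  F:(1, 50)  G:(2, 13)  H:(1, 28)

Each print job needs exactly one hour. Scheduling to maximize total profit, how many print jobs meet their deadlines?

2

Sort by profit descending; place each in the latest free slot ≤ its deadline.
Profit order: E=73 B=68 F=50 D=34 H=28 C=21 A=19 G=13
Assign: E→slot 1, B skipped, F skipped, D skipped, H skipped, C→slot 2, A skipped, G skipped.
Slots: [1:E] [2:C]
2 of 8 scheduled.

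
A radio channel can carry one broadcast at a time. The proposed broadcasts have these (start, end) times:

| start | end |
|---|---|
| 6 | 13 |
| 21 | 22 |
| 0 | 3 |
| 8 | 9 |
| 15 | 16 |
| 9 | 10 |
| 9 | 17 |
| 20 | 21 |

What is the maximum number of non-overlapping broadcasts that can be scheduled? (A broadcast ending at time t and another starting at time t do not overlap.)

Greedy by earliest finish: after sorting by end time, pick each interval compatible with the last pick.
Sorted by end: (0,3)  (8,9)  (9,10)  (6,13)  (15,16)  (9,17)  (20,21)  (21,22)
take (0,3); take (8,9); take (9,10); take (15,16); take (20,21); take (21,22).
Selected 6 broadcasts.

6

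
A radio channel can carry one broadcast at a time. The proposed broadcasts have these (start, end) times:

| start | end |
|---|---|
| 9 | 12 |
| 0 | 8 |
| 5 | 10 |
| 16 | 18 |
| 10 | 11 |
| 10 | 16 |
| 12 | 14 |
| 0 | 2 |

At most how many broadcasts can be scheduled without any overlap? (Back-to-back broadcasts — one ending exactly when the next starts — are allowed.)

Order by finish time; keep every interval that doesn't clash with the previous kept one.
Sorted by end: (0,2)  (0,8)  (5,10)  (10,11)  (9,12)  (12,14)  (10,16)  (16,18)
take (0,2); skip (0,8); take (5,10); take (10,11); take (12,14); take (16,18).
Selected 5 broadcasts.

5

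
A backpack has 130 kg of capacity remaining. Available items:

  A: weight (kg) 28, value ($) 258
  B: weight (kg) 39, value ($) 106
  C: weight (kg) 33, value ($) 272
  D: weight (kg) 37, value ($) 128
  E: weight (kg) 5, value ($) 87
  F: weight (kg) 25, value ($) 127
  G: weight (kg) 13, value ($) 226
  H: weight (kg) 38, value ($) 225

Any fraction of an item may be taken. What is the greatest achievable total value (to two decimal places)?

1134.04

Greedy by value/weight ratio, highest first.
Ratios (sorted): E 17.40, G 17.38, A 9.21, C 8.24, H 5.92, F 5.08, D 3.46, B 2.72
take E (5 @ 87); take G (13 @ 226); take A (28 @ 258); take C (33 @ 272); take H (38 @ 225); take 13/25 of F → 66.04. Capacity used 130/130.
Total value = 1134.04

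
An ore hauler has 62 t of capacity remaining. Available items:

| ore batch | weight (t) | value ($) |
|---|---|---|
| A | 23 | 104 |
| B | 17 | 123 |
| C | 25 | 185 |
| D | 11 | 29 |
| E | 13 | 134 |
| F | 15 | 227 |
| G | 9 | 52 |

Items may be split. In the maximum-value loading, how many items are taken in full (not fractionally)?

3

Ratios (sorted): F 15.13, E 10.31, C 7.40, B 7.24, G 5.78, A 4.52, D 2.64
take F (15 @ 227); take E (13 @ 134); take C (25 @ 185); take 9/17 of B → 65.12. Capacity used 62/62.
3 item(s) taken whole; one partial (take 9/17 of B).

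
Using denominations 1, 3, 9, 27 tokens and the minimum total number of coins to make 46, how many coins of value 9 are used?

2

Use the largest denomination that fits, subtract, and repeat.
46 − 1×27→19 − 2×9→1 − 1×1→0
Count of 9: 2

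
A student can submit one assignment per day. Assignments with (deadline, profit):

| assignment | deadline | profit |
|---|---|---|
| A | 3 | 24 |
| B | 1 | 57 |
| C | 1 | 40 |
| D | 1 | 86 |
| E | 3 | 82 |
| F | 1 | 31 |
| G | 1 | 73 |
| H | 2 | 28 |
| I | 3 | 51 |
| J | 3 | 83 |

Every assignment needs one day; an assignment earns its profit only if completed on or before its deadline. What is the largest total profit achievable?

Take jobs in profit order; each goes to the latest open slot no later than its deadline.
By profit: D(d1,86), J(d3,83), E(d3,82), G(d1,73), B(d1,57), I(d3,51), C(d1,40), F(d1,31), H(d2,28), A(d3,24)
D→slot 1; J→slot 3; E→slot 2; G skipped; B skipped; I skipped; C skipped; F skipped; H skipped; A skipped.
Profit = 86 + 82 + 83 = 251

251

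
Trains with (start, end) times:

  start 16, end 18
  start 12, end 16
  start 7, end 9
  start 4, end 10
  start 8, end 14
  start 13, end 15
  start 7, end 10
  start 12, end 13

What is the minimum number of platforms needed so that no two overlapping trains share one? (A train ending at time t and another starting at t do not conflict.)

4

The answer is the maximum number of intervals overlapping at any instant.
starts: [4, 7, 7, 8, 12, 12, 13, 16]
ends:   [9, 10, 10, 13, 14, 15, 16, 18]
s4→1 s7→2 s7→3 s8→4  — peak 4.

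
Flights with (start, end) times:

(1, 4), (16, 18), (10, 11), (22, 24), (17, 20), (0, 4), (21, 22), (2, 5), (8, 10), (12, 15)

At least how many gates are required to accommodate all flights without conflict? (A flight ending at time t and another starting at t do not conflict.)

3

Events (time:±→running): 0:+→1 1:+→2 2:+→3 … peak 3.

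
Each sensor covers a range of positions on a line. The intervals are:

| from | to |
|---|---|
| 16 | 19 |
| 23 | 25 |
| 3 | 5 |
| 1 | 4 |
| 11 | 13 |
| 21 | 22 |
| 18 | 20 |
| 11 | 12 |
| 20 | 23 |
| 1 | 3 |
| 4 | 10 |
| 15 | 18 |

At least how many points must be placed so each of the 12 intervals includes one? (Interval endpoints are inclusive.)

Sort by right endpoint; whenever an interval is uncovered, place a point at its right end.
Sorted: [1,3] [1,4] [3,5] [4,10] [11,12] [11,13] [15,18] [16,19] [18,20] [21,22] [20,23] [23,25]
{[1,3],[1,4],[3,5]} hit by 3; {[4,10]} hit by 10; {[11,12],[11,13]} hit by 12; {[15,18],[16,19],[18,20]} hit by 18; {[21,22],[20,23]} hit by 22; {[23,25]} hit by 25.
Points: 3, 10, 12, 18, 22, 25 (6 total).

6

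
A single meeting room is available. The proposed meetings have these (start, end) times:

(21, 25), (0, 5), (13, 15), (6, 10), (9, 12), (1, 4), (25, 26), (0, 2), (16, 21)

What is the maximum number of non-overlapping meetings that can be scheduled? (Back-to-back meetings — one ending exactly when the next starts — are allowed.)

6

Sorted by end: (0,2)  (1,4)  (0,5)  (6,10)  (9,12)  (13,15)  (16,21)  (21,25)  (25,26)
take (0,2); skip (1,4); take (6,10); skip (9,12); take (13,15); take (16,21); take (21,25); take (25,26).
Selected 6 meetings.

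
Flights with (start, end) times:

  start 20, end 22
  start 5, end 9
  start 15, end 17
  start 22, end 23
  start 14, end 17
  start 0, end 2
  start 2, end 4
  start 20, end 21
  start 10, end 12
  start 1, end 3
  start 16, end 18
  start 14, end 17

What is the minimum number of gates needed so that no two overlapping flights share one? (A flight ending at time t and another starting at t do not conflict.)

4

The answer is the maximum number of intervals overlapping at any instant.
Events (time:±→running): 0:+→1 1:+→2 2:-→1 2:+→2 3:-→1 4:-→0 5:+→1 9:-→0 10:+→1 12:-→0 14:+→1 14:+→2 15:+→3 16:+→4 … peak 4.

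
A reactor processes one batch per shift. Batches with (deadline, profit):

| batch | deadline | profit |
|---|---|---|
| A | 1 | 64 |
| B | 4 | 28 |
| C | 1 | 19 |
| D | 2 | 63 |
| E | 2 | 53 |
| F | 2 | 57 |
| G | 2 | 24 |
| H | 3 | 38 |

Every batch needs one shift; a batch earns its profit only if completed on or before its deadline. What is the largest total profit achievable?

Sort by profit descending; place each in the latest free slot ≤ its deadline.
By profit: A(d1,64), D(d2,63), F(d2,57), E(d2,53), H(d3,38), B(d4,28), G(d2,24), C(d1,19)
A→slot 1; D→slot 2; F skipped; E skipped; H→slot 3; B→slot 4; G skipped; C skipped.
Profit = 64 + 63 + 38 + 28 = 193

193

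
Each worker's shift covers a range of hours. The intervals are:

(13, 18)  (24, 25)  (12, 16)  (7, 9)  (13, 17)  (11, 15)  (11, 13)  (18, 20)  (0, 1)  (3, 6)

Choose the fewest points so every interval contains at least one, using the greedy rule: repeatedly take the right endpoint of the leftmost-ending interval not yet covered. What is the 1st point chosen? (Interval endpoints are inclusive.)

1

Sort by right endpoint; whenever an interval is uncovered, place a point at its right end.
Sorted: [0,1] [3,6] [7,9] [11,13] [11,15] [12,16] [13,17] [13,18] [18,20] [24,25]
{[0,1]} hit by 1; {[3,6]} hit by 6; {[7,9]} hit by 9; {[11,13],[11,15],[12,16],[13,17],[13,18]} hit by 13; {[18,20]} hit by 20; {[24,25]} hit by 25.
Points: 1, 6, 9, 13, 20, 25 (6 total).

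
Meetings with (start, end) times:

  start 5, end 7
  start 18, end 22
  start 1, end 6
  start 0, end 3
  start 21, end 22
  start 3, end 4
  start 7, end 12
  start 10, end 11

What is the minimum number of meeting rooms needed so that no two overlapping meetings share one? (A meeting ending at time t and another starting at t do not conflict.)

Events (time:±→running): 0:+→1 1:+→2 … peak 2.

2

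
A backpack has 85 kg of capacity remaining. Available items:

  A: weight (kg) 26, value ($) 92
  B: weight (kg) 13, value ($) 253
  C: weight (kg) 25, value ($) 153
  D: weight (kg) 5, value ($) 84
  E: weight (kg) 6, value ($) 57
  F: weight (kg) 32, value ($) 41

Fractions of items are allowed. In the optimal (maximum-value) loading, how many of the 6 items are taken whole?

Ratios (sorted): B 19.46, D 16.80, E 9.50, C 6.12, A 3.54, F 1.28
take B (13 @ 253); take D (5 @ 84); take E (6 @ 57); take C (25 @ 153); take A (26 @ 92); take 10/32 of F → 12.81. Capacity used 85/85.
5 item(s) taken whole; one partial (take 10/32 of F).

5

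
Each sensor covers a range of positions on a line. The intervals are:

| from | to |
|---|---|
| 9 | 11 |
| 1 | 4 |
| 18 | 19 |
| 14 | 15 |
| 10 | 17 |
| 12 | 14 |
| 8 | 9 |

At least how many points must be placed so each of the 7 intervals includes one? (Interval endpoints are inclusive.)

Process intervals by earliest right end; each time one isn't hit yet, stab at its right endpoint.
Sorted: [1,4] [8,9] [9,11] [12,14] [14,15] [10,17] [18,19]
{[1,4]} hit by 4; {[8,9],[9,11]} hit by 9; {[12,14],[14,15],[10,17]} hit by 14; {[18,19]} hit by 19.
Points: 4, 9, 14, 19 (4 total).

4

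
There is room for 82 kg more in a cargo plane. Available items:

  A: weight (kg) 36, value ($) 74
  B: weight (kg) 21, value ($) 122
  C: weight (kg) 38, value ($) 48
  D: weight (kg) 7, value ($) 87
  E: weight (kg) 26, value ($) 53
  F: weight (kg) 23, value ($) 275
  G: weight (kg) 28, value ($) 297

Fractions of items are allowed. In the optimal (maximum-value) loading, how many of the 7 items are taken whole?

4

Greedy by value/weight ratio, highest first.
Order: D (87/7=12.43) > F (275/23=11.96) > G (297/28=10.61) > B (122/21=5.81) > A (74/36=2.06) > E (53/26=2.04) > C (48/38=1.26)
Fill: take D (7 @ 87) → take F (23 @ 275) → take G (28 @ 297) → take B (21 @ 122) → take 3/36 of A → 6.17; 82/82 used.
4 item(s) taken whole; one partial (take 3/36 of A).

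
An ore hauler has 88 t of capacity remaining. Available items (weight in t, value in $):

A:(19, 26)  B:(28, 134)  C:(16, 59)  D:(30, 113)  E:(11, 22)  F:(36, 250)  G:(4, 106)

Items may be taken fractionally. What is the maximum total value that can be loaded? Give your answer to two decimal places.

Greedy by value/weight ratio, highest first.
Ratios (sorted): G 26.50, F 6.94, B 4.79, D 3.77, C 3.69, E 2.00, A 1.37
take G (4 @ 106); take F (36 @ 250); take B (28 @ 134); take 20/30 of D → 75.33. Capacity used 88/88.
Total value = 565.33

565.33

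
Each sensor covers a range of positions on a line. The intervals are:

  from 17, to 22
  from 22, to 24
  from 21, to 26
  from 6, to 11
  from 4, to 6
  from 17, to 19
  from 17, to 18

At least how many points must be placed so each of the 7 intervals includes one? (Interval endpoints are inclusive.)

Process intervals by earliest right end; each time one isn't hit yet, stab at its right endpoint.
By right end: [4,6]  [6,11]  [17,18]  [17,19]  [17,22]  [22,24]  [21,26]
[4,6] uncovered → point at 6; [17,18] uncovered → point at 18; [22,24] uncovered → point at 24.
Points: 6, 18, 24 (3 total).

3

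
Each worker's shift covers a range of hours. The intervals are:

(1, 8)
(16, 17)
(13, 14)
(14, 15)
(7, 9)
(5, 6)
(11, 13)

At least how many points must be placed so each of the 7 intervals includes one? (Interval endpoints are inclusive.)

5

Process intervals by earliest right end; each time one isn't hit yet, stab at its right endpoint.
Sorted: [5,6] [1,8] [7,9] [11,13] [13,14] [14,15] [16,17]
{[5,6],[1,8]} hit by 6; {[7,9]} hit by 9; {[11,13],[13,14]} hit by 13; {[14,15]} hit by 15; {[16,17]} hit by 17.
Points: 6, 9, 13, 15, 17 (5 total).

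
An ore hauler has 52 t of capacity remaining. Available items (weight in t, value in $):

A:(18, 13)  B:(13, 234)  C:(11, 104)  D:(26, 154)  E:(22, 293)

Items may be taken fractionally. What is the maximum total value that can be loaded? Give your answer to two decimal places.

Ratios (sorted): B 18.00, E 13.32, C 9.45, D 5.92, A 0.72
take B (13 @ 234); take E (22 @ 293); take C (11 @ 104); take 6/26 of D → 35.54. Capacity used 52/52.
Total value = 666.54

666.54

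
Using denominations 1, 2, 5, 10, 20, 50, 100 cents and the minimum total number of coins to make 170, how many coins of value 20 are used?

170 − 1×100→70 − 1×50→20 − 1×20→0
Count of 20: 1

1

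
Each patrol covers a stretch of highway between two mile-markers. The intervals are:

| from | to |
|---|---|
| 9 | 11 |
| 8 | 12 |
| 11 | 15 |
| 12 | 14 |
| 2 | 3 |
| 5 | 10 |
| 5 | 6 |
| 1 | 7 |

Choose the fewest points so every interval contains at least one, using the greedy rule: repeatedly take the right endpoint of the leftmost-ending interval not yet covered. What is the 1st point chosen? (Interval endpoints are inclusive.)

Process intervals by earliest right end; each time one isn't hit yet, stab at its right endpoint.
By right end: [2,3]  [5,6]  [1,7]  [5,10]  [9,11]  [8,12]  [12,14]  [11,15]
[2,3] uncovered → point at 3; [5,6] uncovered → point at 6; [9,11] uncovered → point at 11; [12,14] uncovered → point at 14.
Points: 3, 6, 11, 14 (4 total).

3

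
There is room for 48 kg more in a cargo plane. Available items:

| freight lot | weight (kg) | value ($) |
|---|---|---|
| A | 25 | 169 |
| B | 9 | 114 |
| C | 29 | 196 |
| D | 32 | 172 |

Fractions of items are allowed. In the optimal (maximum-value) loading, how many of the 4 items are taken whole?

Greedy by value/weight ratio, highest first.
Order: B (114/9=12.67) > A (169/25=6.76) > C (196/29=6.76) > D (172/32=5.38)
Fill: take B (9 @ 114) → take A (25 @ 169) → take 14/29 of C → 94.62; 48/48 used.
2 item(s) taken whole; one partial (take 14/29 of C).

2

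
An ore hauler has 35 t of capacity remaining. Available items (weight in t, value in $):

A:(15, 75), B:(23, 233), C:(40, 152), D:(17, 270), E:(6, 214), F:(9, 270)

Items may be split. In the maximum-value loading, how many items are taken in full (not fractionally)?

Order: E (214/6=35.67) > F (270/9=30.00) > D (270/17=15.88) > B (233/23=10.13) > A (75/15=5.00) > C (152/40=3.80)
Fill: take E (6 @ 214) → take F (9 @ 270) → take D (17 @ 270) → take 3/23 of B → 30.39; 35/35 used.
3 item(s) taken whole; one partial (take 3/23 of B).

3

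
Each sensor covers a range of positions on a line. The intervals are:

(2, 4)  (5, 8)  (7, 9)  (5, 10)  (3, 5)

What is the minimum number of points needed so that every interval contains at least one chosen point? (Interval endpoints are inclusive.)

Sorted: [2,4] [3,5] [5,8] [7,9] [5,10]
{[2,4],[3,5]} hit by 4; {[5,8],[7,9],[5,10]} hit by 8.
Points: 4, 8 (2 total).

2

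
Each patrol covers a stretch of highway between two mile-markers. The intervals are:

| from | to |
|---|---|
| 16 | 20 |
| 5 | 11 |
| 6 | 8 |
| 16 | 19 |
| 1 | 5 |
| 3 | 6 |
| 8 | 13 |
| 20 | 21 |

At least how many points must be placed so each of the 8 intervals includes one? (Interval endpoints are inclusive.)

4

Process intervals by earliest right end; each time one isn't hit yet, stab at its right endpoint.
Sorted: [1,5] [3,6] [6,8] [5,11] [8,13] [16,19] [16,20] [20,21]
{[1,5],[3,6]} hit by 5; {[6,8],[5,11],[8,13]} hit by 8; {[16,19],[16,20]} hit by 19; {[20,21]} hit by 21.
Points: 5, 8, 19, 21 (4 total).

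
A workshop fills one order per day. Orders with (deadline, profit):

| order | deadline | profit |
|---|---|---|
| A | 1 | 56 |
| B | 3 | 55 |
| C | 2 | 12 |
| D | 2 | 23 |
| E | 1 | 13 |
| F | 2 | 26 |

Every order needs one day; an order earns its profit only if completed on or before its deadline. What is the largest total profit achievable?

137

Take jobs in profit order; each goes to the latest open slot no later than its deadline.
Profit order: A=56 B=55 F=26 D=23 E=13 C=12
Assign: A→slot 1, B→slot 3, F→slot 2, D skipped, E skipped, C skipped.
Slots: [1:A] [2:F] [3:B]
Profit = 56 + 26 + 55 = 137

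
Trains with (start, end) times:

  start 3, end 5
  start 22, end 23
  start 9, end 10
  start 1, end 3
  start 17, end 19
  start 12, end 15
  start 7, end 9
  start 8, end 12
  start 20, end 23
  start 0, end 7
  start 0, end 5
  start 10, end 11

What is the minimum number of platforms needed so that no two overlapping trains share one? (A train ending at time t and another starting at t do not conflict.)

3

The answer is the maximum number of intervals overlapping at any instant.
Events (time:±→running): 0:+→1 0:+→2 1:+→3 … peak 3.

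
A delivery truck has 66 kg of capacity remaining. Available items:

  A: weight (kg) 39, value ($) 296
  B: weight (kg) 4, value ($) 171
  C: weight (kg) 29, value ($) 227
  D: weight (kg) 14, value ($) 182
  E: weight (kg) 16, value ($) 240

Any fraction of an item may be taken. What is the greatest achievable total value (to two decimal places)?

Sort by value per unit weight and fill in that order.
Order: B (171/4=42.75) > E (240/16=15.00) > D (182/14=13.00) > C (227/29=7.83) > A (296/39=7.59)
Fill: take B (4 @ 171) → take E (16 @ 240) → take D (14 @ 182) → take C (29 @ 227) → take 3/39 of A → 22.77; 66/66 used.
Total value = 842.77

842.77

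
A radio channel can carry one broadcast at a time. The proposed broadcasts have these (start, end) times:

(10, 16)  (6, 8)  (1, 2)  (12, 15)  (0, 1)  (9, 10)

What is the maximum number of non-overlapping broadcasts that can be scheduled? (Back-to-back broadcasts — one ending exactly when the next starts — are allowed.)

By end time: (0,1), (1,2), (6,8), (9,10), (12,15), (10,16).
Pick (0,1); next start ≥ 1 → (1,2); next start ≥ 2 → (6,8); next start ≥ 8 → (9,10); next start ≥ 10 → (12,15).
Selected 5 broadcasts.

5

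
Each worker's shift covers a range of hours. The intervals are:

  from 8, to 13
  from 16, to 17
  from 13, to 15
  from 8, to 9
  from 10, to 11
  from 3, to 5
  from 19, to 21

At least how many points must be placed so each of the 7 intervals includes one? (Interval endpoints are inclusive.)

6

Process intervals by earliest right end; each time one isn't hit yet, stab at its right endpoint.
By right end: [3,5]  [8,9]  [10,11]  [8,13]  [13,15]  [16,17]  [19,21]
[3,5] uncovered → point at 5; [8,9] uncovered → point at 9; [10,11] uncovered → point at 11; [13,15] uncovered → point at 15; [16,17] uncovered → point at 17; [19,21] uncovered → point at 21.
Points: 5, 9, 11, 15, 17, 21 (6 total).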